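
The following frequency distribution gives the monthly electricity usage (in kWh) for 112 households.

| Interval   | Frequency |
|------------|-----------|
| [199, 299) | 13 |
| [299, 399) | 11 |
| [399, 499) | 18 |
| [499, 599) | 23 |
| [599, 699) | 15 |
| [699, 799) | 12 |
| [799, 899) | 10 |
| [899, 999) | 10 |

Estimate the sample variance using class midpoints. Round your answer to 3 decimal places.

43600.386

Midpoints: 249, 349, 449, 549, 649, 749, 849, 949
n = 112, Σfm = 64488, mean = 575.7857
Σfm² = 41970912
Σf(m − x̄)² = Σfm² − (Σfm)²/n = 41970912 − 64488²/112 = 4839642.8571
Sample variance = 4839642.8571 / 111 = 43600.3861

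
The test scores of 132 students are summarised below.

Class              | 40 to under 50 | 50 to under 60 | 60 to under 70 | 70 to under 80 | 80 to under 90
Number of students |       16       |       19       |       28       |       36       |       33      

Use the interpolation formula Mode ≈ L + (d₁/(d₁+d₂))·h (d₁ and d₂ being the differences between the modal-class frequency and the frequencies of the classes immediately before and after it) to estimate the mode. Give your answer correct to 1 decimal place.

77.3

Modal class: 70 to under 80 (highest frequency 36).
d₁ = 36 − 28 = 8, d₂ = 36 − 33 = 3
Mode ≈ 70 + (8/(8+3)) × 10 = 70 + 7.2727 = 77.2727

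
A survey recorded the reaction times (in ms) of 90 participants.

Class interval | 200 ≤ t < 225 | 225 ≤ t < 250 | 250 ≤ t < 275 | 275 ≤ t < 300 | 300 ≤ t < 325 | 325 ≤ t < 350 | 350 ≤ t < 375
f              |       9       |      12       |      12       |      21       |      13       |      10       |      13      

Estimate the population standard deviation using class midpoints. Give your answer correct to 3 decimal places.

46.406

Midpoints: 212.5, 237.5, 262.5, 287.5, 312.5, 337.5, 362.5
n = 90, Σfm = 26100, mean = 290.0000
Σfm² = 7762812.5
Σf(m − x̄)² = Σfm² − (Σfm)²/n = 7762812.5 − 26100²/90 = 193812.5000
Population variance = 193812.5000 / 90 = 2153.4722
Standard deviation = √2153.4722 = 46.4055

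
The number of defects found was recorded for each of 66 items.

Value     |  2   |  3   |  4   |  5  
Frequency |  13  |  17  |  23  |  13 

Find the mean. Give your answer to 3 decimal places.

3.545

Values: 2, 3, 4, 5
Σfx = 13×2 + 17×3 + 23×4 + 13×5 = 234
n = Σf = 66
Mean = 234 / 66 = 3.5455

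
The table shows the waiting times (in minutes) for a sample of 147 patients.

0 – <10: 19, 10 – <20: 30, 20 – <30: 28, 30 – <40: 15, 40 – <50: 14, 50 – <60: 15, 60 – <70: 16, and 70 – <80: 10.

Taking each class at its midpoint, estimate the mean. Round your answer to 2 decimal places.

Midpoints: 5, 15, 25, 35, 45, 55, 65, 75
Σfm = 19×5 + 30×15 + 28×25 + 15×35 + 14×45 + 15×55 + 16×65 + 10×75 = 5015
n = Σf = 147
Mean = 5015 / 147 = 34.1156

34.12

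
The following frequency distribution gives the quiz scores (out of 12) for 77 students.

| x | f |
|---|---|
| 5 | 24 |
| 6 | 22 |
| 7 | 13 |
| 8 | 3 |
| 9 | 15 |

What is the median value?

6

Cumulative frequencies: 24, 46, 59, 62, 77
n = 77, so the median is the value in position (n+1)/2 = 39.
Position 39 falls at value 6.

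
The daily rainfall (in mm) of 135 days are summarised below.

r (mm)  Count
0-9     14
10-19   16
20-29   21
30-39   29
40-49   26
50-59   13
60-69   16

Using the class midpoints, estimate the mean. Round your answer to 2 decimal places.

34.87

Midpoints: 4.5, 14.5, 24.5, 34.5, 44.5, 54.5, 64.5
Σfm = 14×4.5 + 16×14.5 + 21×24.5 + 29×34.5 + 26×44.5 + 13×54.5 + 16×64.5 = 4707.5
n = Σf = 135
Mean = 4707.5 / 135 = 34.8704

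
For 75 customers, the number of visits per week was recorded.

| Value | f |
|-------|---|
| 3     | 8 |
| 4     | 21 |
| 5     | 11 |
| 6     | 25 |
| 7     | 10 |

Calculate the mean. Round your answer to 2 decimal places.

5.11

Values: 3, 4, 5, 6, 7
Σfx = 8×3 + 21×4 + 11×5 + 25×6 + 10×7 = 383
n = Σf = 75
Mean = 383 / 75 = 5.1067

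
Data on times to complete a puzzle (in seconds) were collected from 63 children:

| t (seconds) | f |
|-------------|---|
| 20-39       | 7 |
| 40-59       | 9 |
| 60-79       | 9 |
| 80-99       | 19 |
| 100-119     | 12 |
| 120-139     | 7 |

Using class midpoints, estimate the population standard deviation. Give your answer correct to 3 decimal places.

Midpoints: 29.5, 49.5, 69.5, 89.5, 109.5, 129.5
n = 63, Σfm = 5198.5, mean = 82.5159
Σfm² = 485085.75
Σf(m − x̄)² = Σfm² − (Σfm)²/n = 485085.75 − 5198.5²/63 = 56126.9841
Population variance = 56126.9841 / 63 = 890.9045
Standard deviation = √890.9045 = 29.8480

29.848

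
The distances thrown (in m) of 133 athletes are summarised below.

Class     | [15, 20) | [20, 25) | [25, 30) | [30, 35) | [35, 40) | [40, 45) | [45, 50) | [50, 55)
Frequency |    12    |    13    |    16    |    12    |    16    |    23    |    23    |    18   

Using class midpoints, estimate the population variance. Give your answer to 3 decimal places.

124.346

Midpoints: 17.5, 22.5, 27.5, 32.5, 37.5, 42.5, 47.5, 52.5
n = 133, Σfm = 4947.5, mean = 37.1992
Σfm² = 200581.25
Σf(m − x̄)² = Σfm² − (Σfm)²/n = 200581.25 − 4947.5²/133 = 16537.9699
Population variance = 16537.9699 / 133 = 124.3456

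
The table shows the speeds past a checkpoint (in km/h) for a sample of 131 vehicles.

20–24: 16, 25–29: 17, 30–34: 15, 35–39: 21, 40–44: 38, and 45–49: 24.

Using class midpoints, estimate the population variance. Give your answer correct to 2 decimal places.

68.72

Midpoints: 22, 27, 32, 37, 42, 47
n = 131, Σfm = 4792, mean = 36.5802
Σfm² = 184294
Σf(m − x̄)² = Σfm² − (Σfm)²/n = 184294 − 4792²/131 = 9001.9084
Population variance = 9001.9084 / 131 = 68.7169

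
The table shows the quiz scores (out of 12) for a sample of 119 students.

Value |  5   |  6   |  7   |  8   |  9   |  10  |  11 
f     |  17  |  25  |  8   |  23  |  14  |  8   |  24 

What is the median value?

Cumulative frequencies: 17, 42, 50, 73, 87, 95, 119
n = 119, so the median is the value in position (n+1)/2 = 60.
Position 60 falls at value 8.

8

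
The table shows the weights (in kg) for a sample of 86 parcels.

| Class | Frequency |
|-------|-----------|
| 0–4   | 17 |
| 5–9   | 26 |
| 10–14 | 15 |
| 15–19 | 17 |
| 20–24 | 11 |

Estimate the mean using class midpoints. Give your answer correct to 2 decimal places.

Midpoints: 2, 7, 12, 17, 22
Σfm = 17×2 + 26×7 + 15×12 + 17×17 + 11×22 = 927
n = Σf = 86
Mean = 927 / 86 = 10.7791

10.78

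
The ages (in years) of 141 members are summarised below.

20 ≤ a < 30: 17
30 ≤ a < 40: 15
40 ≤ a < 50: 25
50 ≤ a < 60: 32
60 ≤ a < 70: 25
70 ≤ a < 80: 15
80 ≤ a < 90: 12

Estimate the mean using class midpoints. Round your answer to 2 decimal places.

Midpoints: 25, 35, 45, 55, 65, 75, 85
Σfm = 17×25 + 15×35 + 25×45 + 32×55 + 25×65 + 15×75 + 12×85 = 7605
n = Σf = 141
Mean = 7605 / 141 = 53.9362

53.94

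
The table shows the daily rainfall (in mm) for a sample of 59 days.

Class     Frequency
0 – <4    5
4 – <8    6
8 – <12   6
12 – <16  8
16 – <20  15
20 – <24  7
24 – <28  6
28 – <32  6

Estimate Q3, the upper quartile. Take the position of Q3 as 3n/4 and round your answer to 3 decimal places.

Cumulative frequencies: 5, 11, 17, 25, 40, 47, 53, 59
n = 59; position = 3n/4 = 44.25.
This falls in the class 20 – <24: L = 20, F = 40, f = 7, h = 4.
Upper quartile ≈ 20 + ((44.25 − 40) / 7) × 4 = 22.4286

22.429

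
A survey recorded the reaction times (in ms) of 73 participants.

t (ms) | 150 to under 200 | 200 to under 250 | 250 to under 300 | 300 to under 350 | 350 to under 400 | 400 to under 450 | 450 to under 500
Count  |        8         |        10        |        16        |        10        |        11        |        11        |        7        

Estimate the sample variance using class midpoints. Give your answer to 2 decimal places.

8524.54

Midpoints: 175, 225, 275, 325, 375, 425, 475
n = 73, Σfm = 23425, mean = 320.8904
Σfm² = 8130625
Σf(m − x̄)² = Σfm² − (Σfm)²/n = 8130625 − 23425²/73 = 613767.1233
Sample variance = 613767.1233 / 72 = 8524.5434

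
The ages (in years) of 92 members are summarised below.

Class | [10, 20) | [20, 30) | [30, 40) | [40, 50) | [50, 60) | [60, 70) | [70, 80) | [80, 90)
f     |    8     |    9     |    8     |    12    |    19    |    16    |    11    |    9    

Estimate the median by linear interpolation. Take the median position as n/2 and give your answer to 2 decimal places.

54.74

Cumulative frequencies: 8, 17, 25, 37, 56, 72, 83, 92
n = 92; position = n/2 = 46.
This falls in the class [50, 60): L = 50, F = 37, f = 19, h = 10.
Median ≈ 50 + ((46 − 37) / 19) × 10 = 54.7368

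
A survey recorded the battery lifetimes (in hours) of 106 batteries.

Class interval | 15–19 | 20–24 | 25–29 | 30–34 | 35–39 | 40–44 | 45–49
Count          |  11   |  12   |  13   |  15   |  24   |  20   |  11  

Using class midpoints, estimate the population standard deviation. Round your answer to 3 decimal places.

Midpoints: 17, 22, 27, 32, 37, 42, 47
n = 106, Σfm = 3527, mean = 33.2736
Σfm² = 126259
Σf(m − x̄)² = Σfm² − (Σfm)²/n = 126259 − 3527²/106 = 8903.0660
Population variance = 8903.0660 / 106 = 83.9912
Standard deviation = √83.9912 = 9.1647

9.165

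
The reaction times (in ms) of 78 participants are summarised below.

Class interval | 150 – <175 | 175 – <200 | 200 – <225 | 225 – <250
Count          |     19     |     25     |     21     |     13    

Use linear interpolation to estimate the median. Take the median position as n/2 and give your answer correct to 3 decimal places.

195.000

Cumulative frequencies: 19, 44, 65, 78
n = 78; position = n/2 = 39.
This falls in the class 175 – <200: L = 175, F = 19, f = 25, h = 25.
Median ≈ 175 + ((39 − 19) / 25) × 25 = 195.0000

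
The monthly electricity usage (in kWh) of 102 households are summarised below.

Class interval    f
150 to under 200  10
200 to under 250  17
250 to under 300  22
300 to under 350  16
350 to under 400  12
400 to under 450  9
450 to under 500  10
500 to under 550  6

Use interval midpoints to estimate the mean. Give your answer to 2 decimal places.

324.02

Midpoints: 175, 225, 275, 325, 375, 425, 475, 525
Σfm = 10×175 + 17×225 + 22×275 + 16×325 + 12×375 + 9×425 + 10×475 + 6×525 = 33050
n = Σf = 102
Mean = 33050 / 102 = 324.0196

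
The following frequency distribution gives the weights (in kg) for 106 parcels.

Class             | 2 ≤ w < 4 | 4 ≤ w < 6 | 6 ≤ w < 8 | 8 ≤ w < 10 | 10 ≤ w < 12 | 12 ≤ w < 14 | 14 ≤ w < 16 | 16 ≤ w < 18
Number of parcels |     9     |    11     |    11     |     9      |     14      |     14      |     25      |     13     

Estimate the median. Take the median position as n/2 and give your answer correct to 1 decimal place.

11.9

Cumulative frequencies: 9, 20, 31, 40, 54, 68, 93, 106
n = 106; position = n/2 = 53.
This falls in the class 10 ≤ w < 12: L = 10, F = 40, f = 14, h = 2.
Median ≈ 10 + ((53 − 40) / 14) × 2 = 11.8571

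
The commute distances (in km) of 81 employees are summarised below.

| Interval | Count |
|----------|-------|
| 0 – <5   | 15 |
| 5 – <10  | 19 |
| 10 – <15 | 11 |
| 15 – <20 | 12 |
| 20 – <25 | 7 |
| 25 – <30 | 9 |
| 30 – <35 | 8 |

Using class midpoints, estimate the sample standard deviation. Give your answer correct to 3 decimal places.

9.874

Midpoints: 2.5, 7.5, 12.5, 17.5, 22.5, 27.5, 32.5
n = 81, Σfm = 1192.5, mean = 14.7222
Σfm² = 25356.25
Σf(m − x̄)² = Σfm² − (Σfm)²/n = 25356.25 − 1192.5²/81 = 7800.0000
Sample variance = 7800.0000 / 80 = 97.5000
Standard deviation = √97.5000 = 9.8742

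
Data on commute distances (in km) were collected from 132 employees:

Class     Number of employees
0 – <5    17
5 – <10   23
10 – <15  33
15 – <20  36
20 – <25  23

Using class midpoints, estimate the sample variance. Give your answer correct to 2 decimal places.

40.89

Midpoints: 2.5, 7.5, 12.5, 17.5, 22.5
n = 132, Σfm = 1775, mean = 13.4470
Σfm² = 29225
Σf(m − x̄)² = Σfm² − (Σfm)²/n = 29225 − 1775²/132 = 5356.6288
Sample variance = 5356.6288 / 131 = 40.8903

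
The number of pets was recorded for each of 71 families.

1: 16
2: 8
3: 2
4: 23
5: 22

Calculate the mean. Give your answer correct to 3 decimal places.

3.380

Values: 1, 2, 3, 4, 5
Σfx = 16×1 + 8×2 + 2×3 + 23×4 + 22×5 = 240
n = Σf = 71
Mean = 240 / 71 = 3.3803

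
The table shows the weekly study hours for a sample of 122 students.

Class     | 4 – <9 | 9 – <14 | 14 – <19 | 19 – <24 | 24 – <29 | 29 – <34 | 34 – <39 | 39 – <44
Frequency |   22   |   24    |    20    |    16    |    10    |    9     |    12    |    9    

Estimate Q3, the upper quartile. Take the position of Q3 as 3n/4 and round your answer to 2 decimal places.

28.75

Cumulative frequencies: 22, 46, 66, 82, 92, 101, 113, 122
n = 122; position = 3n/4 = 91.5.
This falls in the class 24 – <29: L = 24, F = 82, f = 10, h = 5.
Upper quartile ≈ 24 + ((91.5 − 82) / 10) × 5 = 28.7500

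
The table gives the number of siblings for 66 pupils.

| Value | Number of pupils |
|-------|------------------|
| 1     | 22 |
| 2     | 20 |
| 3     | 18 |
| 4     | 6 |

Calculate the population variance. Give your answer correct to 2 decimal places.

Values: 1, 2, 3, 4
n = 66, Σfx = 140, mean = 2.1212
Σfx² = 360
Σf(x − x̄)² = Σfx² − (Σfx)²/n = 360 − 140²/66 = 63.0303
Population variance = 63.0303 / 66 = 0.9550

0.96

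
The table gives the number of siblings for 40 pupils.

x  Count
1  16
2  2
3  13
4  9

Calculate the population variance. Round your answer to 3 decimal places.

Values: 1, 2, 3, 4
n = 40, Σfx = 95, mean = 2.3750
Σfx² = 285
Σf(x − x̄)² = Σfx² − (Σfx)²/n = 285 − 95²/40 = 59.3750
Population variance = 59.3750 / 40 = 1.4844

1.484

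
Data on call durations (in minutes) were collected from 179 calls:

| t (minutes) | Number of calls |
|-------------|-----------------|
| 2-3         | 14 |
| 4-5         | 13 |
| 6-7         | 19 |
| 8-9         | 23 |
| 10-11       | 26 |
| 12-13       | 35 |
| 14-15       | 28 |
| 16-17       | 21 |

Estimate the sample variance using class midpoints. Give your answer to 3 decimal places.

Midpoints: 2.5, 4.5, 6.5, 8.5, 10.5, 12.5, 14.5, 16.5
n = 179, Σfm = 1875.5, mean = 10.4777
Σfm² = 22754.75
Σf(m − x̄)² = Σfm² − (Σfm)²/n = 22754.75 − 1875.5²/179 = 3103.9106
Sample variance = 3103.9106 / 178 = 17.4377

17.438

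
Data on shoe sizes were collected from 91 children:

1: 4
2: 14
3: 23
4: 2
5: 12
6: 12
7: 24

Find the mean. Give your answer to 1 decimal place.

Values: 1, 2, 3, 4, 5, 6, 7
Σfx = 4×1 + 14×2 + 23×3 + 2×4 + 12×5 + 12×6 + 24×7 = 409
n = Σf = 91
Mean = 409 / 91 = 4.4945

4.5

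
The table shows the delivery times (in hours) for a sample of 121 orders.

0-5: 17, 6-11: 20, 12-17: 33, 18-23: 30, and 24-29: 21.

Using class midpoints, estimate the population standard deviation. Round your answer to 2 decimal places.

7.70

Midpoints: 2.5, 8.5, 14.5, 20.5, 26.5
n = 121, Σfm = 1862.5, mean = 15.3926
Σfm² = 35844.25
Σf(m − x̄)² = Σfm² − (Σfm)²/n = 35844.25 − 1862.5²/121 = 7175.6033
Population variance = 7175.6033 / 121 = 59.3025
Standard deviation = √59.3025 = 7.7008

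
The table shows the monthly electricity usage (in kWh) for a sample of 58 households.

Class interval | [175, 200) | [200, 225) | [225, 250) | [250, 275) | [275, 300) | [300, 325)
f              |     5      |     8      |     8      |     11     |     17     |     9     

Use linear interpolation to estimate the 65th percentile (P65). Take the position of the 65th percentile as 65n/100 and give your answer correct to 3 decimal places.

Cumulative frequencies: 5, 13, 21, 32, 49, 58
n = 58; position = 65n/100 = 37.7.
This falls in the class [275, 300): L = 275, F = 32, f = 17, h = 25.
65th percentile ≈ 275 + ((37.7 − 32) / 17) × 25 = 283.3824

283.382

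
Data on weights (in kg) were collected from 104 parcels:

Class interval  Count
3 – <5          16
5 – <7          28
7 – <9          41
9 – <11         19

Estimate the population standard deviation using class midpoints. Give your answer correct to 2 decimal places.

Midpoints: 4, 6, 8, 10
n = 104, Σfm = 750, mean = 7.2115
Σfm² = 5788
Σf(m − x̄)² = Σfm² − (Σfm)²/n = 5788 − 750²/104 = 379.3462
Population variance = 379.3462 / 104 = 3.6476
Standard deviation = √3.6476 = 1.9099

1.91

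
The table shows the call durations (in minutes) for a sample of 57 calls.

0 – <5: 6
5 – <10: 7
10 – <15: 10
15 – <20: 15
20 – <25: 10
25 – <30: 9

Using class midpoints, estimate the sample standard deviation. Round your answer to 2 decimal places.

Midpoints: 2.5, 7.5, 12.5, 17.5, 22.5, 27.5
n = 57, Σfm = 927.5, mean = 16.2719
Σfm² = 18456.25
Σf(m − x̄)² = Σfm² − (Σfm)²/n = 18456.25 − 927.5²/57 = 3364.0351
Sample variance = 3364.0351 / 56 = 60.0721
Standard deviation = √60.0721 = 7.7506

7.75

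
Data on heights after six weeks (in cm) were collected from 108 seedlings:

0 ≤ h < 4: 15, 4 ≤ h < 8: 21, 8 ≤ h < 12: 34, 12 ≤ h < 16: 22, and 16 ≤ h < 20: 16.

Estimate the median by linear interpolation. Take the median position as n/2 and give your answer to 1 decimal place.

Cumulative frequencies: 15, 36, 70, 92, 108
n = 108; position = n/2 = 54.
This falls in the class 8 ≤ h < 12: L = 8, F = 36, f = 34, h = 4.
Median ≈ 8 + ((54 − 36) / 34) × 4 = 10.1176

10.1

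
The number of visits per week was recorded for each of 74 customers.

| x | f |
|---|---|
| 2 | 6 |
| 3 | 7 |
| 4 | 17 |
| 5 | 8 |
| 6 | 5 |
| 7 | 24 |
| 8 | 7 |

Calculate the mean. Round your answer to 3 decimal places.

5.338

Values: 2, 3, 4, 5, 6, 7, 8
Σfx = 6×2 + 7×3 + 17×4 + 8×5 + 5×6 + 24×7 + 7×8 = 395
n = Σf = 74
Mean = 395 / 74 = 5.3378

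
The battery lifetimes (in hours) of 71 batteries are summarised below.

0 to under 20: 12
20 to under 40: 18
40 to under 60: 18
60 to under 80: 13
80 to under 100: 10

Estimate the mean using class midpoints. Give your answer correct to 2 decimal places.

47.46

Midpoints: 10, 30, 50, 70, 90
Σfm = 12×10 + 18×30 + 18×50 + 13×70 + 10×90 = 3370
n = Σf = 71
Mean = 3370 / 71 = 47.4648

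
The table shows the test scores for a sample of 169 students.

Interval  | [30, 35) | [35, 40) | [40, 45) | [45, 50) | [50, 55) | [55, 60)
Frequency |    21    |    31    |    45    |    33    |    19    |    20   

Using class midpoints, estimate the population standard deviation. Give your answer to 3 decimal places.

7.538

Midpoints: 32.5, 37.5, 42.5, 47.5, 52.5, 57.5
n = 169, Σfm = 7472.5, mean = 44.2160
Σfm² = 340006.25
Σf(m − x̄)² = Σfm² − (Σfm)²/n = 340006.25 − 7472.5²/169 = 9602.3669
Population variance = 9602.3669 / 169 = 56.8187
Standard deviation = √56.8187 = 7.5378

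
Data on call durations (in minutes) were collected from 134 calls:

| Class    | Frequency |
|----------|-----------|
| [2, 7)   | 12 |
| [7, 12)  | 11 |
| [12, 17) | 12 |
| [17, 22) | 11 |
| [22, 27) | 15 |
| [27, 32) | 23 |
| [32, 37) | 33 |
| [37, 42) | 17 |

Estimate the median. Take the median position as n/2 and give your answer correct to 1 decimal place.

28.3

Cumulative frequencies: 12, 23, 35, 46, 61, 84, 117, 134
n = 134; position = n/2 = 67.
This falls in the class [27, 32): L = 27, F = 61, f = 23, h = 5.
Median ≈ 27 + ((67 − 61) / 23) × 5 = 28.3043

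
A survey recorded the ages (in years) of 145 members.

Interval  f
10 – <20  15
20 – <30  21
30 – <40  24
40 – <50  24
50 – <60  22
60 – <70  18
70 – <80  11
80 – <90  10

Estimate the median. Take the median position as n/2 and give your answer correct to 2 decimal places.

45.21

Cumulative frequencies: 15, 36, 60, 84, 106, 124, 135, 145
n = 145; position = n/2 = 72.5.
This falls in the class 40 – <50: L = 40, F = 60, f = 24, h = 10.
Median ≈ 40 + ((72.5 − 60) / 24) × 10 = 45.2083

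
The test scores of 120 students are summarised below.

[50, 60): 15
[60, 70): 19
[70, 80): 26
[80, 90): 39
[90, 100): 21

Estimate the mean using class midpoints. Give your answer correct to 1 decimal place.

77.7

Midpoints: 55, 65, 75, 85, 95
Σfm = 15×55 + 19×65 + 26×75 + 39×85 + 21×95 = 9320
n = Σf = 120
Mean = 9320 / 120 = 77.6667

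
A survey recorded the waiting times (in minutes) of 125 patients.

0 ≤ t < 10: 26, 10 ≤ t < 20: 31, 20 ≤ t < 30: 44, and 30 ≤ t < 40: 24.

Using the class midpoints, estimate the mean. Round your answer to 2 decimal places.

Midpoints: 5, 15, 25, 35
Σfm = 26×5 + 31×15 + 44×25 + 24×35 = 2535
n = Σf = 125
Mean = 2535 / 125 = 20.2800

20.28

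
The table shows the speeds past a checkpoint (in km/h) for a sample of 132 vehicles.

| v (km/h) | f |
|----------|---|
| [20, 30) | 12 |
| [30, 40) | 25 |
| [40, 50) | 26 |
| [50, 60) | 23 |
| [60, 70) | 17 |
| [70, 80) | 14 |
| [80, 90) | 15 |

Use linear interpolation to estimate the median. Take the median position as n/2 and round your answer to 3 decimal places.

51.304

Cumulative frequencies: 12, 37, 63, 86, 103, 117, 132
n = 132; position = n/2 = 66.
This falls in the class [50, 60): L = 50, F = 63, f = 23, h = 10.
Median ≈ 50 + ((66 − 63) / 23) × 10 = 51.3043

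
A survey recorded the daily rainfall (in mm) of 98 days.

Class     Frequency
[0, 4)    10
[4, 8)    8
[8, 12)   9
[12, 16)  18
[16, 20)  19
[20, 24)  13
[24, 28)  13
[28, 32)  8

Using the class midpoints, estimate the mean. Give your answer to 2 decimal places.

Midpoints: 2, 6, 10, 14, 18, 22, 26, 30
Σfm = 10×2 + 8×6 + 9×10 + 18×14 + 19×18 + 13×22 + 13×26 + 8×30 = 1616
n = Σf = 98
Mean = 1616 / 98 = 16.4898

16.49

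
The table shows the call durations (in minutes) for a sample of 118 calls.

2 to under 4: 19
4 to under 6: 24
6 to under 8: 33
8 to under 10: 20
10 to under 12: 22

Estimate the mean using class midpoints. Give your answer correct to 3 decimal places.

Midpoints: 3, 5, 7, 9, 11
Σfm = 19×3 + 24×5 + 33×7 + 20×9 + 22×11 = 830
n = Σf = 118
Mean = 830 / 118 = 7.0339

7.034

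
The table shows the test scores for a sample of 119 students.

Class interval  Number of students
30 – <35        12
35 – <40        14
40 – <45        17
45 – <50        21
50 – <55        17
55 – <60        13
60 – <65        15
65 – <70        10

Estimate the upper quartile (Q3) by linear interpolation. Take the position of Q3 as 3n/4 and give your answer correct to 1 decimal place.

Cumulative frequencies: 12, 26, 43, 64, 81, 94, 109, 119
n = 119; position = 3n/4 = 89.25.
This falls in the class 55 – <60: L = 55, F = 81, f = 13, h = 5.
Upper quartile ≈ 55 + ((89.25 − 81) / 13) × 5 = 58.1731

58.2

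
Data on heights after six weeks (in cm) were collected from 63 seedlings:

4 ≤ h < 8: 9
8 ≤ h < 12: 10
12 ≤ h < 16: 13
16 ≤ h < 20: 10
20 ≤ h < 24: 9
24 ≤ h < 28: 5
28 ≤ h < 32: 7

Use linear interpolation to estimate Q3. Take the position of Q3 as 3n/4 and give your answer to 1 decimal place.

Cumulative frequencies: 9, 19, 32, 42, 51, 56, 63
n = 63; position = 3n/4 = 47.25.
This falls in the class 20 ≤ h < 24: L = 20, F = 42, f = 9, h = 4.
Upper quartile ≈ 20 + ((47.25 − 42) / 9) × 4 = 22.3333

22.3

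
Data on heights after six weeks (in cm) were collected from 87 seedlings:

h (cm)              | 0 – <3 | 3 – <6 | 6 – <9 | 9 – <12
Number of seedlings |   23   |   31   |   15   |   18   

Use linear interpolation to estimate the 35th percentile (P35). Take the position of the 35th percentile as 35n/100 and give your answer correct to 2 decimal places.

3.72

Cumulative frequencies: 23, 54, 69, 87
n = 87; position = 35n/100 = 30.45.
This falls in the class 3 – <6: L = 3, F = 23, f = 31, h = 3.
35th percentile ≈ 3 + ((30.45 − 23) / 31) × 3 = 3.7210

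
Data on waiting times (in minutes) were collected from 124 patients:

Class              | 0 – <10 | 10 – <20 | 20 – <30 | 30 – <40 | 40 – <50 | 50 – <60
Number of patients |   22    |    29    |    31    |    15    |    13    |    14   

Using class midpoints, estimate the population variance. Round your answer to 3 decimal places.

Midpoints: 5, 15, 25, 35, 45, 55
n = 124, Σfm = 3200, mean = 25.8065
Σfm² = 113500
Σf(m − x̄)² = Σfm² − (Σfm)²/n = 113500 − 3200²/124 = 30919.3548
Population variance = 30919.3548 / 124 = 249.3496

249.350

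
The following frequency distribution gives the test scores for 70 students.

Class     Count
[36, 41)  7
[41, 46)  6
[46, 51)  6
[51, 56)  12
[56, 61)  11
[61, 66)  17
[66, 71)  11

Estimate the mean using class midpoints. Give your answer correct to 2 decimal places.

56.29

Midpoints: 38.5, 43.5, 48.5, 53.5, 58.5, 63.5, 68.5
Σfm = 7×38.5 + 6×43.5 + 6×48.5 + 12×53.5 + 11×58.5 + 17×63.5 + 11×68.5 = 3940
n = Σf = 70
Mean = 3940 / 70 = 56.2857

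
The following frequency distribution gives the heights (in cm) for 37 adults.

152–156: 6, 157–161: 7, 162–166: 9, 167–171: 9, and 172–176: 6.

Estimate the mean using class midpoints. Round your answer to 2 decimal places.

164.27

Midpoints: 154, 159, 164, 169, 174
Σfm = 6×154 + 7×159 + 9×164 + 9×169 + 6×174 = 6078
n = Σf = 37
Mean = 6078 / 37 = 164.2703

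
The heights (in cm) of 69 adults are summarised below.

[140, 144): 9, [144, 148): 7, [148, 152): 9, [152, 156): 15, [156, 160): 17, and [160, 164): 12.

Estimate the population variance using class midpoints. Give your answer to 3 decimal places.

42.163

Midpoints: 142, 146, 150, 154, 158, 162
n = 69, Σfm = 10590, mean = 153.4783
Σfm² = 1628244
Σf(m − x̄)² = Σfm² − (Σfm)²/n = 1628244 − 10590²/69 = 2909.2174
Population variance = 2909.2174 / 69 = 42.1626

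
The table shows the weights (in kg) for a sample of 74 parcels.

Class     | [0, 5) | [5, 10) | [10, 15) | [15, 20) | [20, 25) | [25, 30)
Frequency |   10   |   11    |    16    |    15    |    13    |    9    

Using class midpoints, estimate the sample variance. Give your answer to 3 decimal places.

Midpoints: 2.5, 7.5, 12.5, 17.5, 22.5, 27.5
n = 74, Σfm = 1110, mean = 15.0000
Σfm² = 21162.5
Σf(m − x̄)² = Σfm² − (Σfm)²/n = 21162.5 − 1110²/74 = 4512.5000
Sample variance = 4512.5000 / 73 = 61.8151

61.815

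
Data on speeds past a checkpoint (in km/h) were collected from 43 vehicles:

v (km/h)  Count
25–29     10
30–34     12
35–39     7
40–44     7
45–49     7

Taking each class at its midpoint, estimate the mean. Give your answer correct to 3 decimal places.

35.721

Midpoints: 27, 32, 37, 42, 47
Σfm = 10×27 + 12×32 + 7×37 + 7×42 + 7×47 = 1536
n = Σf = 43
Mean = 1536 / 43 = 35.7209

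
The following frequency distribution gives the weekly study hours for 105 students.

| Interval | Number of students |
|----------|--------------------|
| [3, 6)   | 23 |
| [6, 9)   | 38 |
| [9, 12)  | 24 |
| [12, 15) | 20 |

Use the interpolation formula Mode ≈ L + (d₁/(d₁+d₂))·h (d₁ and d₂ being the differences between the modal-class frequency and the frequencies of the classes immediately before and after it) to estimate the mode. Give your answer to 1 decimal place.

Modal class: [6, 9) (highest frequency 38).
d₁ = 38 − 23 = 15, d₂ = 38 − 24 = 14
Mode ≈ 6 + (15/(15+14)) × 3 = 6 + 1.5517 = 7.5517

7.6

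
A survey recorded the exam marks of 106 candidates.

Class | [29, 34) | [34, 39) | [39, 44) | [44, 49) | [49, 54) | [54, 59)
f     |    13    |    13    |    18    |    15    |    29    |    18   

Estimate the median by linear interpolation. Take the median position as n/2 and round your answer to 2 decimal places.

Cumulative frequencies: 13, 26, 44, 59, 88, 106
n = 106; position = n/2 = 53.
This falls in the class [44, 49): L = 44, F = 44, f = 15, h = 5.
Median ≈ 44 + ((53 − 44) / 15) × 5 = 47.0000

47.00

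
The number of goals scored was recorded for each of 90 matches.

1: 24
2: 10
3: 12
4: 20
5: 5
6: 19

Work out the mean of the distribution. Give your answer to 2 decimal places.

3.32

Values: 1, 2, 3, 4, 5, 6
Σfx = 24×1 + 10×2 + 12×3 + 20×4 + 5×5 + 19×6 = 299
n = Σf = 90
Mean = 299 / 90 = 3.3222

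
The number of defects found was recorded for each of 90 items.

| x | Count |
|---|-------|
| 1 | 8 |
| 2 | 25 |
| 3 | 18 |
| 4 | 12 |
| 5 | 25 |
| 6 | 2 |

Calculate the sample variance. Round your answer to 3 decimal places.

Values: 1, 2, 3, 4, 5, 6
n = 90, Σfx = 297, mean = 3.3000
Σfx² = 1159
Σf(x − x̄)² = Σfx² − (Σfx)²/n = 1159 − 297²/90 = 178.9000
Sample variance = 178.9000 / 89 = 2.0101

2.010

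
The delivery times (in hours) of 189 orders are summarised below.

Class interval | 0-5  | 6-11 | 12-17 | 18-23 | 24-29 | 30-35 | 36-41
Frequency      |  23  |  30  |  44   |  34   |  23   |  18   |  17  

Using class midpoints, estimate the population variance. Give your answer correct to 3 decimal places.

113.905

Midpoints: 2.5, 8.5, 14.5, 20.5, 26.5, 32.5, 38.5
n = 189, Σfm = 3496.5, mean = 18.5000
Σfm² = 86213.25
Σf(m − x̄)² = Σfm² − (Σfm)²/n = 86213.25 − 3496.5²/189 = 21528.0000
Population variance = 21528.0000 / 189 = 113.9048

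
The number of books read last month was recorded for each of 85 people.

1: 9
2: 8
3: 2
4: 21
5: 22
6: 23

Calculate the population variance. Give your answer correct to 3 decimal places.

2.621

Values: 1, 2, 3, 4, 5, 6
n = 85, Σfx = 363, mean = 4.2706
Σfx² = 1773
Σf(x − x̄)² = Σfx² − (Σfx)²/n = 1773 − 363²/85 = 222.7765
Population variance = 222.7765 / 85 = 2.6209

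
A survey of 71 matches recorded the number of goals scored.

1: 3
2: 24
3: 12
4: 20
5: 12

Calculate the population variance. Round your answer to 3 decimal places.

Values: 1, 2, 3, 4, 5
n = 71, Σfx = 227, mean = 3.1972
Σfx² = 827
Σf(x − x̄)² = Σfx² − (Σfx)²/n = 827 − 227²/71 = 101.2394
Population variance = 101.2394 / 71 = 1.4259

1.426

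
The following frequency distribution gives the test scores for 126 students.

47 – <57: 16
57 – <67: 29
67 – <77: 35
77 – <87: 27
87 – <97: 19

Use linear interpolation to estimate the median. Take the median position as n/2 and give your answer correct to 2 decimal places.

72.14

Cumulative frequencies: 16, 45, 80, 107, 126
n = 126; position = n/2 = 63.
This falls in the class 67 – <77: L = 67, F = 45, f = 35, h = 10.
Median ≈ 67 + ((63 − 45) / 35) × 10 = 72.1429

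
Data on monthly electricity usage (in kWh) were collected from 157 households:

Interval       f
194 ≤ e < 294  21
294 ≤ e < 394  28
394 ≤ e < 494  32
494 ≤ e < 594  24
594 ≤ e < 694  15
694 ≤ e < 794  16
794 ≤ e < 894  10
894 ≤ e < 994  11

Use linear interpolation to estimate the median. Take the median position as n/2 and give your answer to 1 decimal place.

Cumulative frequencies: 21, 49, 81, 105, 120, 136, 146, 157
n = 157; position = n/2 = 78.5.
This falls in the class 394 ≤ e < 494: L = 394, F = 49, f = 32, h = 100.
Median ≈ 394 + ((78.5 − 49) / 32) × 100 = 486.1875

486.2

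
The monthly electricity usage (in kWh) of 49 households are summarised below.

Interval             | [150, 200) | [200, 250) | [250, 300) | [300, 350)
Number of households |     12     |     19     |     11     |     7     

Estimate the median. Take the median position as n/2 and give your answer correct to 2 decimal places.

Cumulative frequencies: 12, 31, 42, 49
n = 49; position = n/2 = 24.5.
This falls in the class [200, 250): L = 200, F = 12, f = 19, h = 50.
Median ≈ 200 + ((24.5 − 12) / 19) × 50 = 232.8947

232.89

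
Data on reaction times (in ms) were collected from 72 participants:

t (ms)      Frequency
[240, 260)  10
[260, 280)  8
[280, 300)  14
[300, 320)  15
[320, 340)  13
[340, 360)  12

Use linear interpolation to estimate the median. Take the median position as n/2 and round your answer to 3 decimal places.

305.333

Cumulative frequencies: 10, 18, 32, 47, 60, 72
n = 72; position = n/2 = 36.
This falls in the class [300, 320): L = 300, F = 32, f = 15, h = 20.
Median ≈ 300 + ((36 − 32) / 15) × 20 = 305.3333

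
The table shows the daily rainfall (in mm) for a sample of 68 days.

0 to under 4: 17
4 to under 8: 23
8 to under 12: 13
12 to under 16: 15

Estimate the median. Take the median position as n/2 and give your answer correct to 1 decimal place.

7.0

Cumulative frequencies: 17, 40, 53, 68
n = 68; position = n/2 = 34.
This falls in the class 4 to under 8: L = 4, F = 17, f = 23, h = 4.
Median ≈ 4 + ((34 − 17) / 23) × 4 = 6.9565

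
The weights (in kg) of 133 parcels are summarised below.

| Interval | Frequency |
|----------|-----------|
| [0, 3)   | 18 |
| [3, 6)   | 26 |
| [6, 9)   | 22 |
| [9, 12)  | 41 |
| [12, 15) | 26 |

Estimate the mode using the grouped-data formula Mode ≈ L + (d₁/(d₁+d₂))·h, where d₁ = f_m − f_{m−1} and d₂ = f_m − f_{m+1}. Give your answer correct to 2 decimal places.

Modal class: [9, 12) (highest frequency 41).
d₁ = 41 − 22 = 19, d₂ = 41 − 26 = 15
Mode ≈ 9 + (19/(19+15)) × 3 = 9 + 1.6765 = 10.6765

10.68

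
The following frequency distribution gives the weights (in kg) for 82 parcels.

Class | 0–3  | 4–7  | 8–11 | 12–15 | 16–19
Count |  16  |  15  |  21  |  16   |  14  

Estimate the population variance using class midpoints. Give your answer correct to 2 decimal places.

29.44

Midpoints: 1.5, 5.5, 9.5, 13.5, 17.5
n = 82, Σfm = 767, mean = 9.3537
Σfm² = 9588.5
Σf(m − x̄)² = Σfm² − (Σfm)²/n = 9588.5 − 767²/82 = 2414.2439
Population variance = 2414.2439 / 82 = 29.4420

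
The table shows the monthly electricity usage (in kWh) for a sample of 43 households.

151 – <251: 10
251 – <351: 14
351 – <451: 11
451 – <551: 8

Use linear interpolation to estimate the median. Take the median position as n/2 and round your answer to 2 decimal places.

333.14

Cumulative frequencies: 10, 24, 35, 43
n = 43; position = n/2 = 21.5.
This falls in the class 251 – <351: L = 251, F = 10, f = 14, h = 100.
Median ≈ 251 + ((21.5 − 10) / 14) × 100 = 333.1429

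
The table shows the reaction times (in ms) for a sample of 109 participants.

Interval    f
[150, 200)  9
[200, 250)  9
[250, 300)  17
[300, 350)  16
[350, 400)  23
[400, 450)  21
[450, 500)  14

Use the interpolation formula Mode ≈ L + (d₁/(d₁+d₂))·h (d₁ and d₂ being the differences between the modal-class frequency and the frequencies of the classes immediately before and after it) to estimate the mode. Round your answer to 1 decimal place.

Modal class: [350, 400) (highest frequency 23).
d₁ = 23 − 16 = 7, d₂ = 23 − 21 = 2
Mode ≈ 350 + (7/(7+2)) × 50 = 350 + 38.8889 = 388.8889

388.9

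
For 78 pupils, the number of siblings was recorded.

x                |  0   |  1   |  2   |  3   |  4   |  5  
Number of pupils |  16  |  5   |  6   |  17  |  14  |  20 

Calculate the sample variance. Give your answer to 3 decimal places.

3.412

Values: 0, 1, 2, 3, 4, 5
n = 78, Σfx = 224, mean = 2.8718
Σfx² = 906
Σf(x − x̄)² = Σfx² − (Σfx)²/n = 906 − 224²/78 = 262.7179
Sample variance = 262.7179 / 77 = 3.4119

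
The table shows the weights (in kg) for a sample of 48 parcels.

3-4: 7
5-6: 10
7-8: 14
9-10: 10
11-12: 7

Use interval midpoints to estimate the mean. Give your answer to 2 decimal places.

7.50

Midpoints: 3.5, 5.5, 7.5, 9.5, 11.5
Σfm = 7×3.5 + 10×5.5 + 14×7.5 + 10×9.5 + 7×11.5 = 360
n = Σf = 48
Mean = 360 / 48 = 7.5000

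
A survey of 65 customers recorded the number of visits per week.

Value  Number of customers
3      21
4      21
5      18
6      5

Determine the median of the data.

4

Cumulative frequencies: 21, 42, 60, 65
n = 65, so the median is the value in position (n+1)/2 = 33.
Position 33 falls at value 4.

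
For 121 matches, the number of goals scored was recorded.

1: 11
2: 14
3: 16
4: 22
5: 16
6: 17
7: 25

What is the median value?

4

Cumulative frequencies: 11, 25, 41, 63, 79, 96, 121
n = 121, so the median is the value in position (n+1)/2 = 61.
Position 61 falls at value 4.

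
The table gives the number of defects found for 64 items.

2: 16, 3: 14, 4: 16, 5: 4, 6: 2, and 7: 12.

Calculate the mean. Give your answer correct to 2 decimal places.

3.97

Values: 2, 3, 4, 5, 6, 7
Σfx = 16×2 + 14×3 + 16×4 + 4×5 + 2×6 + 12×7 = 254
n = Σf = 64
Mean = 254 / 64 = 3.9688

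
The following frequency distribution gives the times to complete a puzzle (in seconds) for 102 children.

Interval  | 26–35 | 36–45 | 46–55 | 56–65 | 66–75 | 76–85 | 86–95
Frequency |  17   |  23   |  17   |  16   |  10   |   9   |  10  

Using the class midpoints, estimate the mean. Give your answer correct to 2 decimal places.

55.01

Midpoints: 30.5, 40.5, 50.5, 60.5, 70.5, 80.5, 90.5
Σfm = 17×30.5 + 23×40.5 + 17×50.5 + 16×60.5 + 10×70.5 + 9×80.5 + 10×90.5 = 5611
n = Σf = 102
Mean = 5611 / 102 = 55.0098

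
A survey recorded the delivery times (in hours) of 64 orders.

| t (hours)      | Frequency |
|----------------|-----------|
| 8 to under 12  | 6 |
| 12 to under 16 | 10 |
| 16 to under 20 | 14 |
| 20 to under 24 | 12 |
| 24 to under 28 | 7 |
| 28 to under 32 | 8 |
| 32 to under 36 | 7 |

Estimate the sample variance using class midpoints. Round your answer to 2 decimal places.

Midpoints: 10, 14, 18, 22, 26, 30, 34
n = 64, Σfm = 1376, mean = 21.5000
Σfm² = 32928
Σf(m − x̄)² = Σfm² − (Σfm)²/n = 32928 − 1376²/64 = 3344.0000
Sample variance = 3344.0000 / 63 = 53.0794

53.08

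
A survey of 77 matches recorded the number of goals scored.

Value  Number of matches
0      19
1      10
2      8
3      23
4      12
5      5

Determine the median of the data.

Cumulative frequencies: 19, 29, 37, 60, 72, 77
n = 77, so the median is the value in position (n+1)/2 = 39.
Position 39 falls at value 3.

3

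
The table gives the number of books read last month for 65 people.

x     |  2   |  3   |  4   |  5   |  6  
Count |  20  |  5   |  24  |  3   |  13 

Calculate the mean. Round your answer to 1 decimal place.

3.8

Values: 2, 3, 4, 5, 6
Σfx = 20×2 + 5×3 + 24×4 + 3×5 + 13×6 = 244
n = Σf = 65
Mean = 244 / 65 = 3.7538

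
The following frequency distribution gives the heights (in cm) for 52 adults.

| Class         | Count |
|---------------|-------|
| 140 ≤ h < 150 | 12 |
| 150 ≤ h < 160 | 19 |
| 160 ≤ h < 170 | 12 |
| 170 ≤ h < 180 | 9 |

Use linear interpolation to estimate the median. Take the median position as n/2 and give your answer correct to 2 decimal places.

Cumulative frequencies: 12, 31, 43, 52
n = 52; position = n/2 = 26.
This falls in the class 150 ≤ h < 160: L = 150, F = 12, f = 19, h = 10.
Median ≈ 150 + ((26 − 12) / 19) × 10 = 157.3684

157.37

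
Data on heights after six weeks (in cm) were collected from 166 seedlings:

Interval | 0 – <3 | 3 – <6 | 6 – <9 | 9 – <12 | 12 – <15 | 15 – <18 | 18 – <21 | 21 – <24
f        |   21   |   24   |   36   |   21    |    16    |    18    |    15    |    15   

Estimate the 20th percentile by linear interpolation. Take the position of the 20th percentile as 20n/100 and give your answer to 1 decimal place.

4.5

Cumulative frequencies: 21, 45, 81, 102, 118, 136, 151, 166
n = 166; position = 20n/100 = 33.2.
This falls in the class 3 – <6: L = 3, F = 21, f = 24, h = 3.
20th percentile ≈ 3 + ((33.2 − 21) / 24) × 3 = 4.5250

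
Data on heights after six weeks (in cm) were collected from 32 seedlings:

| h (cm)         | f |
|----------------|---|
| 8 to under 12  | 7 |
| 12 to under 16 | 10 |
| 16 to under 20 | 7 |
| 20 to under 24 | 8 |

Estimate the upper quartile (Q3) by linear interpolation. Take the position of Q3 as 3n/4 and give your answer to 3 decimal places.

20.000

Cumulative frequencies: 7, 17, 24, 32
n = 32; position = 3n/4 = 24.
This falls in the class 16 to under 20: L = 16, F = 17, f = 7, h = 4.
Upper quartile ≈ 16 + ((24 − 17) / 7) × 4 = 20.0000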